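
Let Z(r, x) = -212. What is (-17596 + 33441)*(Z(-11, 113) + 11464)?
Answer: 178287940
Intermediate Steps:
(-17596 + 33441)*(Z(-11, 113) + 11464) = (-17596 + 33441)*(-212 + 11464) = 15845*11252 = 178287940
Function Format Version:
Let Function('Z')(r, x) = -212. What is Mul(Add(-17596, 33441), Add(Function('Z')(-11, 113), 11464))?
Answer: 178287940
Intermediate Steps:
Mul(Add(-17596, 33441), Add(Function('Z')(-11, 113), 11464)) = Mul(Add(-17596, 33441), Add(-212, 11464)) = Mul(15845, 11252) = 178287940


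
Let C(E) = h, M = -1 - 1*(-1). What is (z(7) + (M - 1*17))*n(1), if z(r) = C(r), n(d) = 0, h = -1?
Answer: 0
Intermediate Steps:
M = 0 (M = -1 + 1 = 0)
C(E) = -1
z(r) = -1
(z(7) + (M - 1*17))*n(1) = (-1 + (0 - 1*17))*0 = (-1 + (0 - 17))*0 = (-1 - 17)*0 = -18*0 = 0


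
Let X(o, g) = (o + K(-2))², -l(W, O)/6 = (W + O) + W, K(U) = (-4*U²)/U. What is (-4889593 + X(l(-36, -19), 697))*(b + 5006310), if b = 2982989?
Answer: -36612376773423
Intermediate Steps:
K(U) = -4*U
l(W, O) = -12*W - 6*O (l(W, O) = -6*((W + O) + W) = -6*((O + W) + W) = -6*(O + 2*W) = -12*W - 6*O)
X(o, g) = (8 + o)² (X(o, g) = (o - 4*(-2))² = (o + 8)² = (8 + o)²)
(-4889593 + X(l(-36, -19), 697))*(b + 5006310) = (-4889593 + (8 + (-12*(-36) - 6*(-19)))²)*(2982989 + 5006310) = (-4889593 + (8 + (432 + 114))²)*7989299 = (-4889593 + (8 + 546)²)*7989299 = (-4889593 + 554²)*7989299 = (-4889593 + 306916)*7989299 = -4582677*7989299 = -36612376773423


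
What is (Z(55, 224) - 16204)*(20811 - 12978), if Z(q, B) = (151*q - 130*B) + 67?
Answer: -289445016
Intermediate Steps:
Z(q, B) = 67 - 130*B + 151*q (Z(q, B) = (-130*B + 151*q) + 67 = 67 - 130*B + 151*q)
(Z(55, 224) - 16204)*(20811 - 12978) = ((67 - 130*224 + 151*55) - 16204)*(20811 - 12978) = ((67 - 29120 + 8305) - 16204)*7833 = (-20748 - 16204)*7833 = -36952*7833 = -289445016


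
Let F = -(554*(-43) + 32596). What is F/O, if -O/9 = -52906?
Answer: -4387/238077 ≈ -0.018427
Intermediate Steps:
O = 476154 (O = -9*(-52906) = 476154)
F = -8774 (F = -(-23822 + 32596) = -1*8774 = -8774)
F/O = -8774/476154 = -8774*1/476154 = -4387/238077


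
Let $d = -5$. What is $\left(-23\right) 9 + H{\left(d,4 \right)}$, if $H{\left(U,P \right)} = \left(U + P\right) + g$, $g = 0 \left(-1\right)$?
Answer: $-208$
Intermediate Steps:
$g = 0$
$H{\left(U,P \right)} = P + U$ ($H{\left(U,P \right)} = \left(U + P\right) + 0 = \left(P + U\right) + 0 = P + U$)
$\left(-23\right) 9 + H{\left(d,4 \right)} = \left(-23\right) 9 + \left(4 - 5\right) = -207 - 1 = -208$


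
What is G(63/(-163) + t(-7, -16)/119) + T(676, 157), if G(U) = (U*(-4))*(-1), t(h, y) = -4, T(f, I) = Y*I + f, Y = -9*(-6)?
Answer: 177527542/19397 ≈ 9152.3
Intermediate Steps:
Y = 54
T(f, I) = f + 54*I (T(f, I) = 54*I + f = f + 54*I)
G(U) = 4*U (G(U) = -4*U*(-1) = 4*U)
G(63/(-163) + t(-7, -16)/119) + T(676, 157) = 4*(63/(-163) - 4/119) + (676 + 54*157) = 4*(63*(-1/163) - 4*1/119) + (676 + 8478) = 4*(-63/163 - 4/119) + 9154 = 4*(-8149/19397) + 9154 = -32596/19397 + 9154 = 177527542/19397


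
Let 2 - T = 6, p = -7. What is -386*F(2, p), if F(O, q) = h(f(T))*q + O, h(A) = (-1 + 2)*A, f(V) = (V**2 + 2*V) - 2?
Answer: 15440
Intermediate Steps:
T = -4 (T = 2 - 1*6 = 2 - 6 = -4)
f(V) = -2 + V**2 + 2*V
h(A) = A (h(A) = 1*A = A)
F(O, q) = O + 6*q (F(O, q) = (-2 + (-4)**2 + 2*(-4))*q + O = (-2 + 16 - 8)*q + O = 6*q + O = O + 6*q)
-386*F(2, p) = -386*(2 + 6*(-7)) = -386*(2 - 42) = -386*(-40) = 15440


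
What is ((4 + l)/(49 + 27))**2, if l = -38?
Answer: 289/1444 ≈ 0.20014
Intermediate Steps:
((4 + l)/(49 + 27))**2 = ((4 - 38)/(49 + 27))**2 = (-34/76)**2 = (-34*1/76)**2 = (-17/38)**2 = 289/1444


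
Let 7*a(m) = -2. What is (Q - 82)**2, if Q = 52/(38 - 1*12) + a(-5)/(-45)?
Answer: 634939204/99225 ≈ 6399.0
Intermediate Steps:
a(m) = -2/7 (a(m) = (1/7)*(-2) = -2/7)
Q = 632/315 (Q = 52/(38 - 1*12) - 2/7/(-45) = 52/(38 - 12) - 2/7*(-1/45) = 52/26 + 2/315 = 52*(1/26) + 2/315 = 2 + 2/315 = 632/315 ≈ 2.0063)
(Q - 82)**2 = (632/315 - 82)**2 = (-25198/315)**2 = 634939204/99225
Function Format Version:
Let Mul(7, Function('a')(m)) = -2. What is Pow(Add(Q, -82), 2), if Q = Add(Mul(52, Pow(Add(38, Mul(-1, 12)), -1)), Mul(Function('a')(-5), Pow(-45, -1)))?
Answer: Rational(634939204, 99225) ≈ 6399.0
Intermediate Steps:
Function('a')(m) = Rational(-2, 7) (Function('a')(m) = Mul(Rational(1, 7), -2) = Rational(-2, 7))
Q = Rational(632, 315) (Q = Add(Mul(52, Pow(Add(38, Mul(-1, 12)), -1)), Mul(Rational(-2, 7), Pow(-45, -1))) = Add(Mul(52, Pow(Add(38, -12), -1)), Mul(Rational(-2, 7), Rational(-1, 45))) = Add(Mul(52, Pow(26, -1)), Rational(2, 315)) = Add(Mul(52, Rational(1, 26)), Rational(2, 315)) = Add(2, Rational(2, 315)) = Rational(632, 315) ≈ 2.0063)
Pow(Add(Q, -82), 2) = Pow(Add(Rational(632, 315), -82), 2) = Pow(Rational(-25198, 315), 2) = Rational(634939204, 99225)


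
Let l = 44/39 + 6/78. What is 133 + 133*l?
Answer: 11438/39 ≈ 293.28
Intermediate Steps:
l = 47/39 (l = 44*(1/39) + 6*(1/78) = 44/39 + 1/13 = 47/39 ≈ 1.2051)
133 + 133*l = 133 + 133*(47/39) = 133 + 6251/39 = 11438/39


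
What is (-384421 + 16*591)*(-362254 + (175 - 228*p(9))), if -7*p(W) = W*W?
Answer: 943443812025/7 ≈ 1.3478e+11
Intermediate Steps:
p(W) = -W²/7 (p(W) = -W*W/7 = -W²/7)
(-384421 + 16*591)*(-362254 + (175 - 228*p(9))) = (-384421 + 16*591)*(-362254 + (175 - (-228)*9²/7)) = (-384421 + 9456)*(-362254 + (175 - (-228)*81/7)) = -374965*(-362254 + (175 - 228*(-81/7))) = -374965*(-362254 + (175 + 18468/7)) = -374965*(-362254 + 19693/7) = -374965*(-2516085/7) = 943443812025/7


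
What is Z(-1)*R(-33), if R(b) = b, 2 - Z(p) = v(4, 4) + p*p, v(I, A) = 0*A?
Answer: -33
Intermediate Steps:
v(I, A) = 0
Z(p) = 2 - p² (Z(p) = 2 - (0 + p*p) = 2 - (0 + p²) = 2 - p²)
Z(-1)*R(-33) = (2 - 1*(-1)²)*(-33) = (2 - 1*1)*(-33) = (2 - 1)*(-33) = 1*(-33) = -33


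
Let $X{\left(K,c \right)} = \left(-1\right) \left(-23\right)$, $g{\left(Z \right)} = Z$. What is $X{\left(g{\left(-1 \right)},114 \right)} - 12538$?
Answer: $-12515$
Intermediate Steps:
$X{\left(K,c \right)} = 23$
$X{\left(g{\left(-1 \right)},114 \right)} - 12538 = 23 - 12538 = -12515$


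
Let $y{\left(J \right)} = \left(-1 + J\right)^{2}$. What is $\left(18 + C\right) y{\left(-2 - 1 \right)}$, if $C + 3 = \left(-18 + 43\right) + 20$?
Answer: $960$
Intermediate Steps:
$C = 42$ ($C = -3 + \left(\left(-18 + 43\right) + 20\right) = -3 + \left(25 + 20\right) = -3 + 45 = 42$)
$\left(18 + C\right) y{\left(-2 - 1 \right)} = \left(18 + 42\right) \left(-1 - 3\right)^{2} = 60 \left(-1 - 3\right)^{2} = 60 \left(-4\right)^{2} = 60 \cdot 16 = 960$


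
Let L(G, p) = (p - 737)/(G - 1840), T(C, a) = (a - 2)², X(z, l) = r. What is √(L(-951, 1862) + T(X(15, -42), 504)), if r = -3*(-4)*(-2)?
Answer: √1963027630849/2791 ≈ 502.00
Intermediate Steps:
r = -24 (r = 12*(-2) = -24)
X(z, l) = -24
T(C, a) = (-2 + a)²
L(G, p) = (-737 + p)/(-1840 + G)
√(L(-951, 1862) + T(X(15, -42), 504)) = √((-737 + 1862)/(-1840 - 951) + (-2 + 504)²) = √(1125/(-2791) + 502²) = √(-1/2791*1125 + 252004) = √(-1125/2791 + 252004) = √(703342039/2791) = √1963027630849/2791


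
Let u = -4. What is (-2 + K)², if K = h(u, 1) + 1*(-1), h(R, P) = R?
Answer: 49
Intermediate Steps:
K = -5 (K = -4 + 1*(-1) = -4 - 1 = -5)
(-2 + K)² = (-2 - 5)² = (-7)² = 49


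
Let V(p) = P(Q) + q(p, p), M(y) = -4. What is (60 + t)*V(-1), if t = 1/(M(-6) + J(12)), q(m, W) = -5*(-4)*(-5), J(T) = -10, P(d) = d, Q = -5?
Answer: -12585/2 ≈ -6292.5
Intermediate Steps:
q(m, W) = -100 (q(m, W) = 20*(-5) = -100)
t = -1/14 (t = 1/(-4 - 10) = 1/(-14) = -1/14 ≈ -0.071429)
V(p) = -105 (V(p) = -5 - 100 = -105)
(60 + t)*V(-1) = (60 - 1/14)*(-105) = (839/14)*(-105) = -12585/2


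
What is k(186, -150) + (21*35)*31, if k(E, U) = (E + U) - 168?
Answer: 22653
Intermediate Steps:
k(E, U) = -168 + E + U
k(186, -150) + (21*35)*31 = (-168 + 186 - 150) + (21*35)*31 = -132 + 735*31 = -132 + 22785 = 22653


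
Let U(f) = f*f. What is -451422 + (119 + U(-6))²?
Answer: -427397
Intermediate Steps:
U(f) = f²
-451422 + (119 + U(-6))² = -451422 + (119 + (-6)²)² = -451422 + (119 + 36)² = -451422 + 155² = -451422 + 24025 = -427397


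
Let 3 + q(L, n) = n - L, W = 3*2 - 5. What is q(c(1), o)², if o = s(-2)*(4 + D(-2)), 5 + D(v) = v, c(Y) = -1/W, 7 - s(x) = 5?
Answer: 64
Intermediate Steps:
W = 1 (W = 6 - 5 = 1)
s(x) = 2 (s(x) = 7 - 1*5 = 7 - 5 = 2)
c(Y) = -1 (c(Y) = -1/1 = -1*1 = -1)
D(v) = -5 + v
o = -6 (o = 2*(4 + (-5 - 2)) = 2*(4 - 7) = 2*(-3) = -6)
q(L, n) = -3 + n - L (q(L, n) = -3 + (n - L) = -3 + n - L)
q(c(1), o)² = (-3 - 6 - 1*(-1))² = (-3 - 6 + 1)² = (-8)² = 64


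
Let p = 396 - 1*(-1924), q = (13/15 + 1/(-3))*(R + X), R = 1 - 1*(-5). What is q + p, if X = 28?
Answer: 35072/15 ≈ 2338.1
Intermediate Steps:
R = 6 (R = 1 + 5 = 6)
q = 272/15 (q = (13/15 + 1/(-3))*(6 + 28) = (13*(1/15) + 1*(-⅓))*34 = (13/15 - ⅓)*34 = (8/15)*34 = 272/15 ≈ 18.133)
p = 2320 (p = 396 + 1924 = 2320)
q + p = 272/15 + 2320 = 35072/15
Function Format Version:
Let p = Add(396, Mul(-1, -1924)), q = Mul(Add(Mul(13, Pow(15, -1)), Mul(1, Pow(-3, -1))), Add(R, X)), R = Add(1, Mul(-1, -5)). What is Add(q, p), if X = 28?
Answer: Rational(35072, 15) ≈ 2338.1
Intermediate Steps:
R = 6 (R = Add(1, 5) = 6)
q = Rational(272, 15) (q = Mul(Add(Mul(13, Pow(15, -1)), Mul(1, Pow(-3, -1))), Add(6, 28)) = Mul(Add(Mul(13, Rational(1, 15)), Mul(1, Rational(-1, 3))), 34) = Mul(Add(Rational(13, 15), Rational(-1, 3)), 34) = Mul(Rational(8, 15), 34) = Rational(272, 15) ≈ 18.133)
p = 2320 (p = Add(396, 1924) = 2320)
Add(q, p) = Add(Rational(272, 15), 2320) = Rational(35072, 15)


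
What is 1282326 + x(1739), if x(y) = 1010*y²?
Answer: 3055644536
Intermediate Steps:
1282326 + x(1739) = 1282326 + 1010*1739² = 1282326 + 1010*3024121 = 1282326 + 3054362210 = 3055644536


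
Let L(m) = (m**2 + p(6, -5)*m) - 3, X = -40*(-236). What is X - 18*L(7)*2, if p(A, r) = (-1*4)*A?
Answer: 13832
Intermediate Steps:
X = 9440
p(A, r) = -4*A
L(m) = -3 + m**2 - 24*m (L(m) = (m**2 + (-4*6)*m) - 3 = (m**2 - 24*m) - 3 = -3 + m**2 - 24*m)
X - 18*L(7)*2 = 9440 - 18*(-3 + 7**2 - 24*7)*2 = 9440 - 18*(-3 + 49 - 168)*2 = 9440 - 18*(-122)*2 = 9440 - (-2196)*2 = 9440 - 1*(-4392) = 9440 + 4392 = 13832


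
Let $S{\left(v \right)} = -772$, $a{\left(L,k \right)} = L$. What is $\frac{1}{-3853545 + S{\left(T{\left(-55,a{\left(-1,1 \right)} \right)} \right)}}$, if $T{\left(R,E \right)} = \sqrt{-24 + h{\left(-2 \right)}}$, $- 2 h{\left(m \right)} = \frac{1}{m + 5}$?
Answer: $- \frac{1}{3854317} \approx -2.5945 \cdot 10^{-7}$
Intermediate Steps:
$h{\left(m \right)} = - \frac{1}{2 \left(5 + m\right)}$ ($h{\left(m \right)} = - \frac{1}{2 \left(m + 5\right)} = - \frac{1}{2 \left(5 + m\right)}$)
$T{\left(R,E \right)} = \frac{i \sqrt{870}}{6}$ ($T{\left(R,E \right)} = \sqrt{-24 - \frac{1}{10 + 2 \left(-2\right)}} = \sqrt{-24 - \frac{1}{10 - 4}} = \sqrt{-24 - \frac{1}{6}} = \sqrt{- \frac{145}{6}} = \frac{i \sqrt{870}}{6}$)
$\frac{1}{-3853545 + S{\left(T{\left(-55,a{\left(-1,1 \right)} \right)} \right)}} = \frac{1}{-3853545 - 772} = \frac{1}{-3854317} = - \frac{1}{3854317}$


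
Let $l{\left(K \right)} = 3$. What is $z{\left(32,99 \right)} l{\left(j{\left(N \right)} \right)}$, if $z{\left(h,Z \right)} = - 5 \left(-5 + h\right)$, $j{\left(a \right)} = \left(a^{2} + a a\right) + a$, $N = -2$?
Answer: $-405$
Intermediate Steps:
$j{\left(a \right)} = a + 2 a^{2}$ ($j{\left(a \right)} = \left(a^{2} + a^{2}\right) + a = 2 a^{2} + a = a + 2 a^{2}$)
$z{\left(h,Z \right)} = 25 - 5 h$
$z{\left(32,99 \right)} l{\left(j{\left(N \right)} \right)} = \left(25 - 160\right) 3 = \left(-135\right) 3 = -405$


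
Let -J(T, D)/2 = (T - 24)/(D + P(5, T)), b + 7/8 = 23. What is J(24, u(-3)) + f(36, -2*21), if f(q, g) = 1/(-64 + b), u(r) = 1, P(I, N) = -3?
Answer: -8/335 ≈ -0.023881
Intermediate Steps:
b = 177/8 (b = -7/8 + 23 = 177/8 ≈ 22.125)
f(q, g) = -8/335 (f(q, g) = 1/(-64 + 177/8) = 1/(-335/8) = -8/335)
J(T, D) = -2*(-24 + T)/(-3 + D) (J(T, D) = -2*(T - 24)/(D - 3) = -2*(-24 + T)/(-3 + D))
J(24, u(-3)) + f(36, -2*21) = 2*(24 - 1*24)/(-3 + 1) - 8/335 = 2*(24 - 24)/(-2) - 8/335 = 2*(-1/2)*0 - 8/335 = 0 - 8/335 = -8/335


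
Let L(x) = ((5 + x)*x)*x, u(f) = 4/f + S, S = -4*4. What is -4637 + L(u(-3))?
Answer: -225247/27 ≈ -8342.5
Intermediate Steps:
S = -16
u(f) = -16 + 4/f (u(f) = 4/f - 16 = -16 + 4/f)
L(x) = x²*(5 + x) (L(x) = (x*(5 + x))*x = x²*(5 + x))
-4637 + L(u(-3)) = -4637 + (-16 + 4/(-3))²*(5 + (-16 + 4/(-3))) = -4637 + (-16 + 4*(-⅓))²*(5 + (-16 + 4*(-⅓))) = -4637 + (-16 - 4/3)²*(5 + (-16 - 4/3)) = -4637 + (-52/3)²*(5 - 52/3) = -4637 + (2704/9)*(-37/3) = -4637 - 100048/27 = -225247/27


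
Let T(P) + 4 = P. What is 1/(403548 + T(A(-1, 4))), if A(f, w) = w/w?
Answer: 1/403545 ≈ 2.4780e-6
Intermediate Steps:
A(f, w) = 1
T(P) = -4 + P
1/(403548 + T(A(-1, 4))) = 1/(403548 + (-4 + 1)) = 1/(403548 - 3) = 1/403545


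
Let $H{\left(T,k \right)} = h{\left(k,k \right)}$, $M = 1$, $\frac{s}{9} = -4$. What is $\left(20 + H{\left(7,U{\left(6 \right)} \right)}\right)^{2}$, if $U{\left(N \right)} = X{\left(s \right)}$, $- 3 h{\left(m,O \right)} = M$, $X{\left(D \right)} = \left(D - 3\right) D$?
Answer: $\frac{3481}{9} \approx 386.78$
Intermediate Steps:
$s = -36$ ($s = 9 \left(-4\right) = -36$)
$X{\left(D \right)} = D \left(-3 + D\right)$ ($X{\left(D \right)} = \left(D - 3\right) D = \left(-3 + D\right) D = D \left(-3 + D\right)$)
$h{\left(m,O \right)} = - \frac{1}{3}$ ($h{\left(m,O \right)} = \left(- \frac{1}{3}\right) 1 = - \frac{1}{3}$)
$U{\left(N \right)} = 1404$ ($U{\left(N \right)} = - 36 \left(-3 - 36\right) = \left(-36\right) \left(-39\right) = 1404$)
$H{\left(T,k \right)} = - \frac{1}{3}$
$\left(20 + H{\left(7,U{\left(6 \right)} \right)}\right)^{2} = \left(20 - \frac{1}{3}\right)^{2} = \left(\frac{59}{3}\right)^{2} = \frac{3481}{9}$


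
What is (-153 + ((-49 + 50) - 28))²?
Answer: 32400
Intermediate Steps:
(-153 + ((-49 + 50) - 28))² = (-153 + (1 - 28))² = (-153 - 27)² = (-180)² = 32400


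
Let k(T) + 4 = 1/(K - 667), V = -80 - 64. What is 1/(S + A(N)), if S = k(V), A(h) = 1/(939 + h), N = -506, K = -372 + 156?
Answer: -382339/1528906 ≈ -0.25007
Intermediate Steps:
K = -216
V = -144
k(T) = -3533/883 (k(T) = -4 + 1/(-216 - 667) = -4 + 1/(-883) = -4 - 1/883 = -3533/883)
S = -3533/883 ≈ -4.0011
1/(S + A(N)) = 1/(-3533/883 + 1/(939 - 506)) = 1/(-3533/883 + 1/433) = 1/(-1528906/382339) = -382339/1528906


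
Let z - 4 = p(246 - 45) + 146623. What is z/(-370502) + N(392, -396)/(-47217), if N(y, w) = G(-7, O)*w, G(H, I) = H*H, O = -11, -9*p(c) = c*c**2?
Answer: 7144885577/2915665489 ≈ 2.4505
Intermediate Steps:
p(c) = -c**3/9 (p(c) = -c*c**2/9 = -c**3/9)
z = -755662 (z = 4 + (-(246 - 45)**3/9 + 146623) = 4 + (-1/9*201**3 + 146623) = 4 + (-1/9*8120601 + 146623) = 4 + (-902289 + 146623) = 4 - 755666 = -755662)
G(H, I) = H**2
N(y, w) = 49*w (N(y, w) = (-7)**2*w = 49*w)
z/(-370502) + N(392, -396)/(-47217) = -755662/(-370502) + (49*(-396))/(-47217) = -755662*(-1/370502) - 19404*(-1/47217) = 377831/185251 + 6468/15739 = 7144885577/2915665489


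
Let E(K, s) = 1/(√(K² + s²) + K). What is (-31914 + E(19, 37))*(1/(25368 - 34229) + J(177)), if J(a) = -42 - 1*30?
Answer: 27874095998005/12130709 - 637993*√1730/12130709 ≈ 2.2978e+6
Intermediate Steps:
J(a) = -72 (J(a) = -42 - 30 = -72)
E(K, s) = 1/(K + √(K² + s²))
(-31914 + E(19, 37))*(1/(25368 - 34229) + J(177)) = (-31914 + 1/(19 + √(19² + 37²)))*(1/(25368 - 34229) - 72) = (-31914 + 1/(19 + √(361 + 1369)))*(1/(-8861) - 72) = (-31914 + 1/(19 + √1730))*(-1/8861 - 72) = (-31914 + 1/(19 + √1730))*(-637993/8861) = 20360908602/8861 - 637993/(8861*(19 + √1730))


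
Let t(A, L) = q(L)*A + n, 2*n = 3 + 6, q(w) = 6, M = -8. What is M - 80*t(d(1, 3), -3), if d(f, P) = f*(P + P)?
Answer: -3248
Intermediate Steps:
n = 9/2 (n = (3 + 6)/2 = (½)*9 = 9/2 ≈ 4.5000)
d(f, P) = 2*P*f (d(f, P) = f*(2*P) = 2*P*f)
t(A, L) = 9/2 + 6*A (t(A, L) = 6*A + 9/2 = 9/2 + 6*A)
M - 80*t(d(1, 3), -3) = -8 - 80*(9/2 + 6*(2*3*1)) = -8 - 80*(9/2 + 6*6) = -8 - 80*(9/2 + 36) = -8 - 80*81/2 = -8 - 3240 = -3248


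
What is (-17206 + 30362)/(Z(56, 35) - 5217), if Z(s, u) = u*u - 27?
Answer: -13156/4019 ≈ -3.2735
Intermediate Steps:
Z(s, u) = -27 + u² (Z(s, u) = u² - 27 = -27 + u²)
(-17206 + 30362)/(Z(56, 35) - 5217) = (-17206 + 30362)/((-27 + 35²) - 5217) = 13156/((-27 + 1225) - 5217) = 13156/(1198 - 5217) = 13156/(-4019) = 13156*(-1/4019) = -13156/4019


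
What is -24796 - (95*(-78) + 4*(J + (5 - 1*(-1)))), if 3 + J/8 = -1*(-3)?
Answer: -17410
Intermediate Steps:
J = 0 (J = -24 + 8*(-1*(-3)) = -24 + 8*3 = -24 + 24 = 0)
-24796 - (95*(-78) + 4*(J + (5 - 1*(-1)))) = -24796 - (95*(-78) + 4*(0 + (5 - 1*(-1)))) = -24796 - (-7410 + 4*(0 + (5 + 1))) = -24796 - (-7410 + 4*(0 + 6)) = -24796 - (-7410 + 4*6) = -24796 - (-7410 + 24) = -24796 - 1*(-7386) = -24796 + 7386 = -17410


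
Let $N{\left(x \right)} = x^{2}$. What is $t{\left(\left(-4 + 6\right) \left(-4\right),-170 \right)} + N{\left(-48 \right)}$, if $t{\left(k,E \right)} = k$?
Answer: $2296$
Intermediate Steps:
$t{\left(\left(-4 + 6\right) \left(-4\right),-170 \right)} + N{\left(-48 \right)} = \left(-4 + 6\right) \left(-4\right) + \left(-48\right)^{2} = 2 \left(-4\right) + 2304 = -8 + 2304 = 2296$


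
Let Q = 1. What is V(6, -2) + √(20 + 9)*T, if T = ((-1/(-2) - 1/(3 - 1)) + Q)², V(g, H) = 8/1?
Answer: 8 + √29 ≈ 13.385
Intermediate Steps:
V(g, H) = 8 (V(g, H) = 8*1 = 8)
T = 1 (T = ((-1/(-2) - 1/(3 - 1)) + 1)² = ((-1*(-½) - 1/2) + 1)² = ((½ - 1*½) + 1)² = ((½ - ½) + 1)² = (0 + 1)² = 1² = 1)
V(6, -2) + √(20 + 9)*T = 8 + √(20 + 9)*1 = 8 + √29*1 = 8 + √29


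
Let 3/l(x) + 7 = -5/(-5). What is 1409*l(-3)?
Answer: -1409/2 ≈ -704.50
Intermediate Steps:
l(x) = -½ (l(x) = 3/(-7 - 5/(-5)) = 3/(-7 - 5*(-⅕)) = 3/(-7 + 1) = 3/(-6) = 3*(-⅙) = -½)
1409*l(-3) = 1409*(-½) = -1409/2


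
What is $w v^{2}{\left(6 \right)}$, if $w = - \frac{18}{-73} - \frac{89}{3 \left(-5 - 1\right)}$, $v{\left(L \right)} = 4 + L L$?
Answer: $\frac{5456800}{657} \approx 8305.6$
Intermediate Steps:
$v{\left(L \right)} = 4 + L^{2}$
$w = \frac{6821}{1314}$ ($w = \left(-18\right) \left(- \frac{1}{73}\right) - \frac{89}{3 \left(-6\right)} = \frac{18}{73} - \frac{89}{-18} = \frac{18}{73} - - \frac{89}{18} = \frac{18}{73} + \frac{89}{18} = \frac{6821}{1314} \approx 5.191$)
$w v^{2}{\left(6 \right)} = \frac{6821 \left(4 + 6^{2}\right)^{2}}{1314} = \frac{6821 \left(4 + 36\right)^{2}}{1314} = \frac{6821 \cdot 40^{2}}{1314} = \frac{6821}{1314} \cdot 1600 = \frac{5456800}{657}$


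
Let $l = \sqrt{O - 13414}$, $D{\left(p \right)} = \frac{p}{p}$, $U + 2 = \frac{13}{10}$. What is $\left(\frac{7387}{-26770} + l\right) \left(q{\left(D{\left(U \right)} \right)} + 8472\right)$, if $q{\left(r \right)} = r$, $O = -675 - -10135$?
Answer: $- \frac{62590051}{26770} + 8473 i \sqrt{3954} \approx -2338.1 + 5.3279 \cdot 10^{5} i$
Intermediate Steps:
$O = 9460$ ($O = -675 + 10135 = 9460$)
$U = - \frac{7}{10}$ ($U = -2 + \frac{13}{10} = - \frac{7}{10} \approx -0.7$)
$D{\left(p \right)} = 1$
$l = i \sqrt{3954}$ ($l = \sqrt{9460 - 13414} = \sqrt{-3954} = i \sqrt{3954} \approx 62.881 i$)
$\left(\frac{7387}{-26770} + l\right) \left(q{\left(D{\left(U \right)} \right)} + 8472\right) = \left(\frac{7387}{-26770} + i \sqrt{3954}\right) \left(1 + 8472\right) = \left(7387 \left(- \frac{1}{26770}\right) + i \sqrt{3954}\right) 8473 = \left(- \frac{7387}{26770} + i \sqrt{3954}\right) 8473 = - \frac{62590051}{26770} + 8473 i \sqrt{3954}$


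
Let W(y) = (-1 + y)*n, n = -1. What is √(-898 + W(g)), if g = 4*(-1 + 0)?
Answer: I*√893 ≈ 29.883*I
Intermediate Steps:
g = -4 (g = 4*(-1) = -4)
W(y) = 1 - y (W(y) = (-1 + y)*(-1) = 1 - y)
√(-898 + W(g)) = √(-898 + (1 - 1*(-4))) = √(-898 + (1 + 4)) = √(-898 + 5) = √(-893) = I*√893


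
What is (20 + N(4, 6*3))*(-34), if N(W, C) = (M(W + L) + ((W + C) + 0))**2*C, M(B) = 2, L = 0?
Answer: -353192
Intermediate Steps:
N(W, C) = C*(2 + C + W)**2 (N(W, C) = (2 + ((W + C) + 0))**2*C = (2 + ((C + W) + 0))**2*C = (2 + (C + W))**2*C = (2 + C + W)**2*C = C*(2 + C + W)**2)
(20 + N(4, 6*3))*(-34) = (20 + (6*3)*(2 + 6*3 + 4)**2)*(-34) = (20 + 18*(2 + 18 + 4)**2)*(-34) = (20 + 18*24**2)*(-34) = (20 + 18*576)*(-34) = (20 + 10368)*(-34) = 10388*(-34) = -353192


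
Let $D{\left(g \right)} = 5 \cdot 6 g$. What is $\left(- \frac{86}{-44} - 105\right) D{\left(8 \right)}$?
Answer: $- \frac{272040}{11} \approx -24731.0$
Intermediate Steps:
$D{\left(g \right)} = 30 g$
$\left(- \frac{86}{-44} - 105\right) D{\left(8 \right)} = \left(- \frac{86}{-44} - 105\right) 30 \cdot 8 = \left(\left(-86\right) \left(- \frac{1}{44}\right) - 105\right) 240 = \left(\frac{43}{22} - 105\right) 240 = \left(- \frac{2267}{22}\right) 240 = - \frac{272040}{11}$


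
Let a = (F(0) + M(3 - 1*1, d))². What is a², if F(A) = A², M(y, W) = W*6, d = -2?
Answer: 20736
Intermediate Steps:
M(y, W) = 6*W
a = 144 (a = (0² + 6*(-2))² = (0 - 12)² = (-12)² = 144)
a² = 144² = 20736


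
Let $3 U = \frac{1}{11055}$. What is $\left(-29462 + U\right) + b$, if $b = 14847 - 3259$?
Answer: $- \frac{592791209}{33165} \approx -17874.0$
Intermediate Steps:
$U = \frac{1}{33165}$ ($U = \frac{1}{3 \cdot 11055} = \frac{1}{3} \cdot \frac{1}{11055} = \frac{1}{33165} \approx 3.0152 \cdot 10^{-5}$)
$b = 11588$
$\left(-29462 + U\right) + b = \left(-29462 + \frac{1}{33165}\right) + 11588 = - \frac{977107229}{33165} + 11588 = - \frac{592791209}{33165}$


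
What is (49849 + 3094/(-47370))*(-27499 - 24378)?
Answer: -61249722277786/23685 ≈ -2.5860e+9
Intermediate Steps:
(49849 + 3094/(-47370))*(-27499 - 24378) = (49849 + 3094*(-1/47370))*(-51877) = (49849 - 1547/23685)*(-51877) = (1180672018/23685)*(-51877) = -61249722277786/23685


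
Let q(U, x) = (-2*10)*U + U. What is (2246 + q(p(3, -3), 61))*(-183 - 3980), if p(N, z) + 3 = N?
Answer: -9350098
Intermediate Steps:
p(N, z) = -3 + N
q(U, x) = -19*U (q(U, x) = -20*U + U = -19*U)
(2246 + q(p(3, -3), 61))*(-183 - 3980) = (2246 - 19*(-3 + 3))*(-183 - 3980) = (2246 - 19*0)*(-4163) = (2246 + 0)*(-4163) = 2246*(-4163) = -9350098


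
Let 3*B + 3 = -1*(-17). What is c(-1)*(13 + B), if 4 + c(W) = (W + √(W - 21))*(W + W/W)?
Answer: -212/3 ≈ -70.667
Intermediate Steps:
B = 14/3 (B = -1 + (-1*(-17))/3 = -1 + (⅓)*17 = -1 + 17/3 = 14/3 ≈ 4.6667)
c(W) = -4 + (1 + W)*(W + √(-21 + W)) (c(W) = -4 + (W + √(W - 21))*(W + W/W) = -4 + (W + √(-21 + W))*(W + 1) = -4 + (W + √(-21 + W))*(1 + W) = -4 + (1 + W)*(W + √(-21 + W)))
c(-1)*(13 + B) = (-4 - 1 + (-1)² + √(-21 - 1) - √(-21 - 1))*(13 + 14/3) = (-4 - 1 + 1 + √(-22) - √(-22))*(53/3) = (-4 - 1 + 1 + I*√22 - I*√22)*(53/3) = -4*53/3 = -212/3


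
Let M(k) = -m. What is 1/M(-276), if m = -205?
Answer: 1/205 ≈ 0.0048781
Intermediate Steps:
M(k) = 205 (M(k) = -1*(-205) = 205)
1/M(-276) = 1/205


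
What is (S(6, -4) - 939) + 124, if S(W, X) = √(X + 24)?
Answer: -815 + 2*√5 ≈ -810.53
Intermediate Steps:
S(W, X) = √(24 + X)
(S(6, -4) - 939) + 124 = (√(24 - 4) - 939) + 124 = (√20 - 939) + 124 = (2*√5 - 939) + 124 = (-939 + 2*√5) + 124 = -815 + 2*√5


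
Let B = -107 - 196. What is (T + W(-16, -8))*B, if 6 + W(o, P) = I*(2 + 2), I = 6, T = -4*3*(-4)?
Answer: -19998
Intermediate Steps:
T = 48 (T = -12*(-4) = 48)
W(o, P) = 18 (W(o, P) = -6 + 6*(2 + 2) = -6 + 6*4 = -6 + 24 = 18)
B = -303
(T + W(-16, -8))*B = (48 + 18)*(-303) = 66*(-303) = -19998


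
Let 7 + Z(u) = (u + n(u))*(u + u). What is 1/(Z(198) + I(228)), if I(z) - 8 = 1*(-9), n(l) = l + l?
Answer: 1/235216 ≈ 4.2514e-6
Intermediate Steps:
n(l) = 2*l
Z(u) = -7 + 6*u² (Z(u) = -7 + (u + 2*u)*(u + u) = -7 + (3*u)*(2*u) = -7 + 6*u²)
I(z) = -1 (I(z) = 8 + 1*(-9) = 8 - 9 = -1)
1/(Z(198) + I(228)) = 1/((-7 + 6*198²) - 1) = 1/((-7 + 6*39204) - 1) = 1/((-7 + 235224) - 1) = 1/(235217 - 1) = 1/235216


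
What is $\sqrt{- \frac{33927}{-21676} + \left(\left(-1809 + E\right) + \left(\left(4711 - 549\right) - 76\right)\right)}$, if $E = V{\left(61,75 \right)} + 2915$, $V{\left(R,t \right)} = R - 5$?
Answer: $\frac{5 \sqrt{24665028277}}{10838} \approx 72.454$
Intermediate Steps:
$V{\left(R,t \right)} = -5 + R$
$E = 2971$ ($E = \left(-5 + 61\right) + 2915 = 56 + 2915 = 2971$)
$\sqrt{- \frac{33927}{-21676} + \left(\left(-1809 + E\right) + \left(\left(4711 - 549\right) - 76\right)\right)} = \sqrt{- \frac{33927}{-21676} + \left(\left(-1809 + 2971\right) + \left(\left(4711 - 549\right) - 76\right)\right)} = \sqrt{\left(-33927\right) \left(- \frac{1}{21676}\right) + \left(1162 + \left(4162 - 76\right)\right)} = \sqrt{\frac{33927}{21676} + \left(1162 + 4086\right)} = \sqrt{\frac{33927}{21676} + 5248} = \sqrt{\frac{113789575}{21676}} = \frac{5 \sqrt{24665028277}}{10838}$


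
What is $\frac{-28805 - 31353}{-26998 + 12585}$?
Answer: $\frac{8594}{2059} \approx 4.1739$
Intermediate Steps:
$\frac{-28805 - 31353}{-26998 + 12585} = - \frac{60158}{-14413} = \left(-60158\right) \left(- \frac{1}{14413}\right) = \frac{8594}{2059}$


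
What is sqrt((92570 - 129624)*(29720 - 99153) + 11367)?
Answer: sqrt(2572781749) ≈ 50723.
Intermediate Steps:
sqrt((92570 - 129624)*(29720 - 99153) + 11367) = sqrt(-37054*(-69433) + 11367) = sqrt(2572770382 + 11367) = sqrt(2572781749)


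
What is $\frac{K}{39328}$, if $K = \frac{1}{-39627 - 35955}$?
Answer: $- \frac{1}{2972488896} \approx -3.3642 \cdot 10^{-10}$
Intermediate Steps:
$K = - \frac{1}{75582}$ ($K = \frac{1}{-75582} = - \frac{1}{75582} \approx -1.3231 \cdot 10^{-5}$)
$\frac{K}{39328} = - \frac{1}{75582 \cdot 39328} = \left(- \frac{1}{75582}\right) \frac{1}{39328} = - \frac{1}{2972488896}$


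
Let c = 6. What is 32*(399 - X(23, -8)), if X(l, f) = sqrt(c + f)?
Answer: 12768 - 32*I*sqrt(2) ≈ 12768.0 - 45.255*I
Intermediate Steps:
X(l, f) = sqrt(6 + f)
32*(399 - X(23, -8)) = 32*(399 - sqrt(6 - 8)) = 32*(399 - sqrt(-2)) = 32*(399 - I*sqrt(2)) = 12768 - 32*I*sqrt(2)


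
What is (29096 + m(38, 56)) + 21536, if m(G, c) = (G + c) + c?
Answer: 50782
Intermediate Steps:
m(G, c) = G + 2*c
(29096 + m(38, 56)) + 21536 = (29096 + (38 + 2*56)) + 21536 = (29096 + (38 + 112)) + 21536 = (29096 + 150) + 21536 = 29246 + 21536 = 50782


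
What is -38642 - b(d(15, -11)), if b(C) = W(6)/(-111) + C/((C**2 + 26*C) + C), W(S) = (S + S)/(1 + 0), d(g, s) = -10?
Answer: -24305787/629 ≈ -38642.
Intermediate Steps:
W(S) = 2*S (W(S) = (2*S)/1 = (2*S)*1 = 2*S)
b(C) = -4/37 + C/(C**2 + 27*C) (b(C) = (2*6)/(-111) + C/((C**2 + 26*C) + C) = 12*(-1/111) + C/(C**2 + 27*C) = -4/37 + C/(C**2 + 27*C))
-38642 - b(d(15, -11)) = -38642 - (-71 - 4*(-10))/(37*(27 - 10)) = -38642 - (-71 + 40)/(37*17) = -38642 - (-31)/(37*17) = -38642 - 1*(-31/629) = -38642 + 31/629 = -24305787/629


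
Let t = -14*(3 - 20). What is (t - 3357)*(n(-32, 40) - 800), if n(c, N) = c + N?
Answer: 2470248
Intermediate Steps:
n(c, N) = N + c
t = 238 (t = -14*(-17) = 238)
(t - 3357)*(n(-32, 40) - 800) = (238 - 3357)*((40 - 32) - 800) = -3119*(8 - 800) = -3119*(-792) = 2470248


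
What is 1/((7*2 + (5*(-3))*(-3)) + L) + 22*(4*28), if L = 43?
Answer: 251329/102 ≈ 2464.0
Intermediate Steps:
1/((7*2 + (5*(-3))*(-3)) + L) + 22*(4*28) = 1/((7*2 + (5*(-3))*(-3)) + 43) + 22*(4*28) = 1/((14 - 15*(-3)) + 43) + 22*112 = 1/((14 + 45) + 43) + 2464 = 1/(59 + 43) + 2464 = 1/102 + 2464 = 251329/102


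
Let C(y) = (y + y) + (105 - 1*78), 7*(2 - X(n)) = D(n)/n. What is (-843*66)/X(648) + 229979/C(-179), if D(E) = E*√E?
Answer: 425208734/37403 + 1752597*√2/113 ≈ 33302.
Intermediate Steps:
D(E) = E^(3/2)
X(n) = 2 - √n/7 (X(n) = 2 - n^(3/2)/(7*n) = 2 - √n/7)
C(y) = 27 + 2*y (C(y) = 2*y + (105 - 78) = 2*y + 27 = 27 + 2*y)
(-843*66)/X(648) + 229979/C(-179) = (-843*66)/(2 - 18*√2/7) + 229979/(27 + 2*(-179)) = -55638/(2 - 18*√2/7) + 229979/(27 - 358) = -55638/(2 - 18*√2/7) + 229979/(-331) = -55638/(2 - 18*√2/7) + 229979*(-1/331) = -55638/(2 - 18*√2/7) - 229979/331 = -229979/331 - 55638/(2 - 18*√2/7)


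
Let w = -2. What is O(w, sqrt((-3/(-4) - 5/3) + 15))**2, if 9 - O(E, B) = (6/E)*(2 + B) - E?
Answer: 1183/4 + 169*sqrt(3) ≈ 588.47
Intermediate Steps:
O(E, B) = 9 + E - 6*(2 + B)/E (O(E, B) = 9 - ((6/E)*(2 + B) - E) = 9 - (6*(2 + B)/E - E) = 9 - (-E + 6*(2 + B)/E) = 9 + (E - 6*(2 + B)/E) = 9 + E - 6*(2 + B)/E)
O(w, sqrt((-3/(-4) - 5/3) + 15))**2 = ((-12 - 6*sqrt((-3/(-4) - 5/3) + 15) - 2*(9 - 2))/(-2))**2 = (-(-12 - 6*sqrt((-3*(-1/4) - 5*1/3) + 15) - 2*7)/2)**2 = (-(-12 - 6*sqrt((3/4 - 5/3) + 15) - 14)/2)**2 = (-(-12 - 6*sqrt(-11/12 + 15) - 14)/2)**2 = (-(-12 - 13*sqrt(3) - 14)/2)**2 = (-(-26 - 13*sqrt(3))/2)**2 = (13 + 13*sqrt(3)/2)**2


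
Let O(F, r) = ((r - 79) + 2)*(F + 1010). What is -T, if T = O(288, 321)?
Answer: -316712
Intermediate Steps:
O(F, r) = (-77 + r)*(1010 + F) (O(F, r) = ((-79 + r) + 2)*(1010 + F) = (-77 + r)*(1010 + F))
T = 316712 (T = -77770 - 77*288 + 1010*321 + 288*321 = -77770 - 22176 + 324210 + 92448 = 316712)
-T = -1*316712 = -316712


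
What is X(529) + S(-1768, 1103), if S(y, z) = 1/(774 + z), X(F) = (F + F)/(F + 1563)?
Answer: 993979/1963342 ≈ 0.50627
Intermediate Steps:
X(F) = 2*F/(1563 + F) (X(F) = (2*F)/(1563 + F) = 2*F/(1563 + F))
X(529) + S(-1768, 1103) = 2*529/(1563 + 529) + 1/(774 + 1103) = 2*529/2092 + 1/1877 = 2*529*(1/2092) + 1/1877 = 529/1046 + 1/1877 = 993979/1963342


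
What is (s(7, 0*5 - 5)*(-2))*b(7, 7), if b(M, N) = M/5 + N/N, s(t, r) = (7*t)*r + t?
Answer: 5712/5 ≈ 1142.4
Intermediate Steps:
s(t, r) = t + 7*r*t (s(t, r) = 7*r*t + t = t + 7*r*t)
b(M, N) = 1 + M/5 (b(M, N) = M*(1/5) + 1 = M/5 + 1 = 1 + M/5)
(s(7, 0*5 - 5)*(-2))*b(7, 7) = ((7*(1 + 7*(0*5 - 5)))*(-2))*(1 + (1/5)*7) = ((7*(1 + 7*(0 - 5)))*(-2))*(1 + 7/5) = ((7*(1 + 7*(-5)))*(-2))*(12/5) = ((7*(1 - 35))*(-2))*(12/5) = ((7*(-34))*(-2))*(12/5) = -238*(-2)*(12/5) = 476*(12/5) = 5712/5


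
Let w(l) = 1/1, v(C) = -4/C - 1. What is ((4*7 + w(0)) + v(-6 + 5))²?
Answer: 1024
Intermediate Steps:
v(C) = -1 - 4/C
w(l) = 1
((4*7 + w(0)) + v(-6 + 5))² = ((4*7 + 1) + (-4 - (-6 + 5))/(-6 + 5))² = ((28 + 1) + (-4 - 1*(-1))/(-1))² = (29 - (-4 + 1))² = (29 - 1*(-3))² = (29 + 3)² = 32² = 1024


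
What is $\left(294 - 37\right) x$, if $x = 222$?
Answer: $57054$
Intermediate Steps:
$\left(294 - 37\right) x = \left(294 - 37\right) 222 = 257 \cdot 222 = 57054$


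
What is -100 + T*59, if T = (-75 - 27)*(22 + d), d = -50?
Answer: 168404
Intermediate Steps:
T = 2856 (T = (-75 - 27)*(22 - 50) = -102*(-28) = 2856)
-100 + T*59 = -100 + 2856*59 = -100 + 168504 = 168404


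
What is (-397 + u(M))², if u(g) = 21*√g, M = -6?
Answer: 154963 - 16674*I*√6 ≈ 1.5496e+5 - 40843.0*I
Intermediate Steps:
(-397 + u(M))² = (-397 + 21*√(-6))² = (-397 + 21*(I*√6))² = (-397 + 21*I*√6)²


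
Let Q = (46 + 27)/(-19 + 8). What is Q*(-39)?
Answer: 2847/11 ≈ 258.82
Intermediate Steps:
Q = -73/11 (Q = 73/(-11) = 73*(-1/11) = -73/11 ≈ -6.6364)
Q*(-39) = -73/11*(-39) = 2847/11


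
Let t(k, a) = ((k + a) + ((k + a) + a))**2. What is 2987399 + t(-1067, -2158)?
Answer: 77085063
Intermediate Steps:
t(k, a) = (2*k + 3*a)**2 (t(k, a) = ((a + k) + ((a + k) + a))**2 = ((a + k) + (k + 2*a))**2 = (2*k + 3*a)**2)
2987399 + t(-1067, -2158) = 2987399 + (2*(-1067) + 3*(-2158))**2 = 2987399 + (-2134 - 6474)**2 = 2987399 + (-8608)**2 = 2987399 + 74097664 = 77085063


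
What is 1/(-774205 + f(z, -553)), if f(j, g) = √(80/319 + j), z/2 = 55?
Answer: -49394279/38241297766161 - √11219230/191206488830805 ≈ -1.2917e-6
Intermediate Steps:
z = 110 (z = 2*55 = 110)
f(j, g) = √(80/319 + j) (f(j, g) = √(80*(1/319) + j) = √(80/319 + j))
1/(-774205 + f(z, -553)) = 1/(-774205 + √(25520 + 101761*110)/319) = 1/(-774205 + √(25520 + 11193710)/319) = 1/(-774205 + √11219230/319)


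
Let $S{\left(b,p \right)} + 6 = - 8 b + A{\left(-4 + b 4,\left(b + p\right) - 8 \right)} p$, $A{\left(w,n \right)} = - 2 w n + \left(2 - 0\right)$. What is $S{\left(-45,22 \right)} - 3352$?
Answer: $-253930$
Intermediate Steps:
$A{\left(w,n \right)} = 2 - 2 n w$ ($A{\left(w,n \right)} = - 2 n w + \left(2 + 0\right) = - 2 n w + 2 = 2 - 2 n w$)
$S{\left(b,p \right)} = -6 - 8 b + p \left(2 - 2 \left(-4 + 4 b\right) \left(-8 + b + p\right)\right)$ ($S{\left(b,p \right)} = -6 - \left(8 b - \left(2 - 2 \left(\left(b + p\right) - 8\right) \left(-4 + b 4\right)\right) p\right) = -6 - \left(8 b - \left(2 - 2 \left(-8 + b + p\right) \left(-4 + 4 b\right)\right) p\right) = -6 - \left(8 b - \left(2 - 2 \left(-4 + 4 b\right) \left(-8 + b + p\right)\right) p\right) = -6 - \left(8 b - p \left(2 - 2 \left(-4 + 4 b\right) \left(-8 + b + p\right)\right)\right) = -6 - 8 b + p \left(2 - 2 \left(-4 + 4 b\right) \left(-8 + b + p\right)\right)$)
$S{\left(-45,22 \right)} - 3352 = \left(-6 - -360 - 44 \left(-1 + 4 \left(-1 - 45\right) \left(-8 - 45 + 22\right)\right)\right) - 3352 = \left(-6 + 360 - 44 \left(-1 + 4 \left(-46\right) \left(-31\right)\right)\right) - 3352 = \left(-6 + 360 - 44 \left(-1 + 5704\right)\right) - 3352 = \left(-6 + 360 - 44 \cdot 5703\right) - 3352 = \left(-6 + 360 - 250932\right) - 3352 = -250578 - 3352 = -253930$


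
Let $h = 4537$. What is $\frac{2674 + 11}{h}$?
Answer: $\frac{2685}{4537} \approx 0.5918$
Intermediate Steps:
$\frac{2674 + 11}{h} = \frac{2674 + 11}{4537} = 2685 \cdot \frac{1}{4537} = \frac{2685}{4537}$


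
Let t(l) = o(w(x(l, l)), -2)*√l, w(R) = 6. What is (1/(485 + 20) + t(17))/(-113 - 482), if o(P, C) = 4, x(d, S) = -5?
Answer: -1/300475 - 4*√17/595 ≈ -0.027722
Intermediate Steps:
t(l) = 4*√l
(1/(485 + 20) + t(17))/(-113 - 482) = (1/(485 + 20) + 4*√17)/(-113 - 482) = (1/505 + 4*√17)/(-595) = (1/505 + 4*√17)*(-1/595) = -1/300475 - 4*√17/595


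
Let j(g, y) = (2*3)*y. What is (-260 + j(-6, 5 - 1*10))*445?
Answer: -129050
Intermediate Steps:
j(g, y) = 6*y
(-260 + j(-6, 5 - 1*10))*445 = (-260 + 6*(5 - 1*10))*445 = (-260 + 6*(5 - 10))*445 = (-260 + 6*(-5))*445 = (-260 - 30)*445 = -290*445 = -129050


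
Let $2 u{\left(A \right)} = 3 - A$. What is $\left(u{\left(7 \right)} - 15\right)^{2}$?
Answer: $289$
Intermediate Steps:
$u{\left(A \right)} = \frac{3}{2} - \frac{A}{2}$ ($u{\left(A \right)} = \frac{3 - A}{2} = \frac{3}{2} - \frac{A}{2}$)
$\left(u{\left(7 \right)} - 15\right)^{2} = \left(\left(\frac{3}{2} - \frac{7}{2}\right) - 15\right)^{2} = \left(-2 - 15\right)^{2} = \left(-17\right)^{2} = 289$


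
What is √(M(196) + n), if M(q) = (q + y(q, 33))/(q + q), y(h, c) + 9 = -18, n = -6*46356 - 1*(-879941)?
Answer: √471815458/28 ≈ 775.76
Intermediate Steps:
n = 601805 (n = -278136 + 879941 = 601805)
y(h, c) = -27 (y(h, c) = -9 - 18 = -27)
M(q) = (-27 + q)/(2*q) (M(q) = (q - 27)/(q + q) = (-27 + q)/((2*q)) = (-27 + q)*(1/(2*q)) = (-27 + q)/(2*q))
√(M(196) + n) = √((½)*(-27 + 196)/196 + 601805) = √((½)*(1/196)*169 + 601805) = √(169/392 + 601805) = √(235907729/392) = √471815458/28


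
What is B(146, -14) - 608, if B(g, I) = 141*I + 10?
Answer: -2572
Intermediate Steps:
B(g, I) = 10 + 141*I
B(146, -14) - 608 = (10 + 141*(-14)) - 608 = (10 - 1974) - 608 = -1964 - 608 = -2572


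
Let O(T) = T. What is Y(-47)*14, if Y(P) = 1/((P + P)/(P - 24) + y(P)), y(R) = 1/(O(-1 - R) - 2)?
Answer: 6248/601 ≈ 10.396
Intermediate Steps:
y(R) = 1/(-3 - R) (y(R) = 1/((-1 - R) - 2) = 1/(-3 - R))
Y(P) = 1/(-1/(3 + P) + 2*P/(-24 + P)) (Y(P) = 1/((P + P)/(P - 24) - 1/(3 + P)) = 1/((2*P)/(-24 + P) - 1/(3 + P)) = 1/(2*P/(-24 + P) - 1/(3 + P)) = 1/(-1/(3 + P) + 2*P/(-24 + P)))
Y(-47)*14 = ((-24 - 47)*(3 - 47)/(24 - 1*(-47) + 2*(-47)*(3 - 47)))*14 = (-71*(-44)/(24 + 47 + 2*(-47)*(-44)))*14 = (-71*(-44)/(24 + 47 + 4136))*14 = (-71*(-44)/4207)*14 = ((1/4207)*(-71)*(-44))*14 = (3124/4207)*14 = 6248/601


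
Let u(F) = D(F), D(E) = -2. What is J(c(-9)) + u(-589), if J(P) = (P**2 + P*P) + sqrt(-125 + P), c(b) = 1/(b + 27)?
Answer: -323/162 + I*sqrt(4498)/6 ≈ -1.9938 + 11.178*I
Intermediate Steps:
u(F) = -2
c(b) = 1/(27 + b)
J(P) = sqrt(-125 + P) + 2*P**2 (J(P) = (P**2 + P**2) + sqrt(-125 + P) = 2*P**2 + sqrt(-125 + P) = sqrt(-125 + P) + 2*P**2)
J(c(-9)) + u(-589) = (sqrt(-125 + 1/(27 - 9)) + 2*(1/(27 - 9))**2) - 2 = (sqrt(-125 + 1/18) + 2*(1/18)**2) - 2 = (sqrt(-2249/18) + 2*(1/324)) - 2 = (I*sqrt(4498)/6 + 1/162) - 2 = (1/162 + I*sqrt(4498)/6) - 2 = -323/162 + I*sqrt(4498)/6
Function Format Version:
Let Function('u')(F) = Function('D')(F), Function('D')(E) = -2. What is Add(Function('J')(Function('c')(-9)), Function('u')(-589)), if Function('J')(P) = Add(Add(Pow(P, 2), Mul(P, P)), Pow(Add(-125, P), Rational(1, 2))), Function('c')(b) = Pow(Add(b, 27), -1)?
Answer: Add(Rational(-323, 162), Mul(Rational(1, 6), I, Pow(4498, Rational(1, 2)))) ≈ Add(-1.9938, Mul(11.178, I))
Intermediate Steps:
Function('u')(F) = -2
Function('c')(b) = Pow(Add(27, b), -1)
Function('J')(P) = Add(Pow(Add(-125, P), Rational(1, 2)), Mul(2, Pow(P, 2))) (Function('J')(P) = Add(Add(Pow(P, 2), Pow(P, 2)), Pow(Add(-125, P), Rational(1, 2))) = Add(Mul(2, Pow(P, 2)), Pow(Add(-125, P), Rational(1, 2))) = Add(Pow(Add(-125, P), Rational(1, 2)), Mul(2, Pow(P, 2))))
Add(Function('J')(Function('c')(-9)), Function('u')(-589)) = Add(Add(Pow(Add(-125, Pow(Add(27, -9), -1)), Rational(1, 2)), Mul(2, Pow(Pow(Add(27, -9), -1), 2))), -2) = Add(Add(Pow(Add(-125, Pow(18, -1)), Rational(1, 2)), Mul(2, Pow(Pow(18, -1), 2))), -2) = Add(Add(Pow(Add(-125, Rational(1, 18)), Rational(1, 2)), Mul(2, Pow(Rational(1, 18), 2))), -2) = Add(Add(Pow(Rational(-2249, 18), Rational(1, 2)), Mul(2, Rational(1, 324))), -2) = Add(Add(Mul(Rational(1, 6), I, Pow(4498, Rational(1, 2))), Rational(1, 162)), -2) = Add(Add(Rational(1, 162), Mul(Rational(1, 6), I, Pow(4498, Rational(1, 2)))), -2) = Add(Rational(-323, 162), Mul(Rational(1, 6), I, Pow(4498, Rational(1, 2))))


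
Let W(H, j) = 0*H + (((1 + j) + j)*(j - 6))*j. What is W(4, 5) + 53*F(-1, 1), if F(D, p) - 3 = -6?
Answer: -214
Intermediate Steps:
F(D, p) = -3 (F(D, p) = 3 - 6 = -3)
W(H, j) = j*(1 + 2*j)*(-6 + j) (W(H, j) = 0 + ((1 + 2*j)*(-6 + j))*j = 0 + j*(1 + 2*j)*(-6 + j) = j*(1 + 2*j)*(-6 + j))
W(4, 5) + 53*F(-1, 1) = 5*(-6 - 11*5 + 2*5²) + 53*(-3) = 5*(-6 - 55 + 2*25) - 159 = 5*(-6 - 55 + 50) - 159 = 5*(-11) - 159 = -55 - 159 = -214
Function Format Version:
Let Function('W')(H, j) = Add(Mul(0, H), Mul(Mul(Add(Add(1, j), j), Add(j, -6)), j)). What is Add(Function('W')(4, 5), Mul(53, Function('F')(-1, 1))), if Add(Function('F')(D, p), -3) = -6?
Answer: -214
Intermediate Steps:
Function('F')(D, p) = -3 (Function('F')(D, p) = Add(3, -6) = -3)
Function('W')(H, j) = Mul(j, Add(1, Mul(2, j)), Add(-6, j)) (Function('W')(H, j) = Add(0, Mul(Mul(Add(1, Mul(2, j)), Add(-6, j)), j)) = Add(0, Mul(j, Add(1, Mul(2, j)), Add(-6, j))) = Mul(j, Add(1, Mul(2, j)), Add(-6, j)))
Add(Function('W')(4, 5), Mul(53, Function('F')(-1, 1))) = Add(Mul(5, Add(-6, Mul(-11, 5), Mul(2, Pow(5, 2)))), Mul(53, -3)) = Add(Mul(5, Add(-6, -55, Mul(2, 25))), -159) = Add(Mul(5, Add(-6, -55, 50)), -159) = Add(Mul(5, -11), -159) = Add(-55, -159) = -214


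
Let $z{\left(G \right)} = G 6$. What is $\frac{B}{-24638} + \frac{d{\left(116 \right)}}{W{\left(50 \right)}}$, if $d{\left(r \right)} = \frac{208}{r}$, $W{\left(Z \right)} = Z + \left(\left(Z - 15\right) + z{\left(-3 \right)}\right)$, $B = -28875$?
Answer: $\frac{57385301}{47871634} \approx 1.1987$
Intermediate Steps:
$z{\left(G \right)} = 6 G$
$W{\left(Z \right)} = -33 + 2 Z$ ($W{\left(Z \right)} = Z + \left(\left(Z - 15\right) + 6 \left(-3\right)\right) = Z + \left(\left(-15 + Z\right) - 18\right) = Z + \left(-33 + Z\right) = -33 + 2 Z$)
$\frac{B}{-24638} + \frac{d{\left(116 \right)}}{W{\left(50 \right)}} = - \frac{28875}{-24638} + \frac{208 \cdot \frac{1}{116}}{-33 + 2 \cdot 50} = \left(-28875\right) \left(- \frac{1}{24638}\right) + \frac{208 \cdot \frac{1}{116}}{-33 + 100} = \frac{28875}{24638} + \frac{52}{29 \cdot 67} = \frac{28875}{24638} + \frac{52}{29} \cdot \frac{1}{67} = \frac{28875}{24638} + \frac{52}{1943} = \frac{57385301}{47871634}$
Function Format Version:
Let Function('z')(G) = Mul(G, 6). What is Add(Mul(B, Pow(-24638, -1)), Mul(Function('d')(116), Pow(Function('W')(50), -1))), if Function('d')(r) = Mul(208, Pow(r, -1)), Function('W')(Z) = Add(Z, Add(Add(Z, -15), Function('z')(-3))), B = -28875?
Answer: Rational(57385301, 47871634) ≈ 1.1987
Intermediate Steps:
Function('z')(G) = Mul(6, G)
Function('W')(Z) = Add(-33, Mul(2, Z)) (Function('W')(Z) = Add(Z, Add(Add(Z, -15), Mul(6, -3))) = Add(Z, Add(Add(-15, Z), -18)) = Add(Z, Add(-33, Z)) = Add(-33, Mul(2, Z)))
Add(Mul(B, Pow(-24638, -1)), Mul(Function('d')(116), Pow(Function('W')(50), -1))) = Add(Mul(-28875, Pow(-24638, -1)), Mul(Mul(208, Pow(116, -1)), Pow(Add(-33, Mul(2, 50)), -1))) = Add(Mul(-28875, Rational(-1, 24638)), Mul(Mul(208, Rational(1, 116)), Pow(Add(-33, 100), -1))) = Add(Rational(28875, 24638), Mul(Rational(52, 29), Pow(67, -1))) = Add(Rational(28875, 24638), Mul(Rational(52, 29), Rational(1, 67))) = Add(Rational(28875, 24638), Rational(52, 1943)) = Rational(57385301, 47871634)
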